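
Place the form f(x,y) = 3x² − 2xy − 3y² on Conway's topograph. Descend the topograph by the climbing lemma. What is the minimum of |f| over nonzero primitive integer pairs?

descent: ρ → (-3,2,3)  [lands on river]
river: ρ → (3,4,-2)
river: ρ → (-2,4,3)
river: ρ → (3,2,-3)
river: ρ → (-3,4,2)
river: ρ → (2,4,-3)
closes: descent 1, river 6
min |a| on river = 2

2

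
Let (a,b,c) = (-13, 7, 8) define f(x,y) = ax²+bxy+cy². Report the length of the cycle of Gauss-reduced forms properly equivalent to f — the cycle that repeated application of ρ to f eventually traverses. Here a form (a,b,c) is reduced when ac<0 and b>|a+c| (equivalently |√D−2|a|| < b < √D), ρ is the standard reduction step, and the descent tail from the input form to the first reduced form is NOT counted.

D = 465, ⌊√D⌋ = 21
river: ρ → (8,9,-12)
river: ρ → (-12,15,5)
river: ρ → (5,15,-12)
river: ρ → (-12,9,8)
river: ρ → (8,7,-13)
river: ρ → (-13,19,2)
river: ρ → (2,21,-3)
river: ρ → (-3,21,2)
river: ρ → (2,19,-13)
river: ρ → (-13,7,8)
ρ-cycle length = 10 (tail of 0 descent steps not counted)

10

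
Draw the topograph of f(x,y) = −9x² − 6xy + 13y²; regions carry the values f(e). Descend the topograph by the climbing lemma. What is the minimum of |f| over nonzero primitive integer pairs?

descent: ρ → (13,6,-9)  [lands on river]
river: ρ → (-9,12,10)
river: ρ → (10,8,-11)
river: ρ → (-11,14,7)
river: ρ → (7,14,-11)
river: ρ → (-11,8,10)
river: ρ → (10,12,-9)
river: ρ → (-9,6,13)
river: ρ → (13,20,-2)
river: ρ → (-2,20,13)
closes: descent 1, river 10
min |a| on river = 2

2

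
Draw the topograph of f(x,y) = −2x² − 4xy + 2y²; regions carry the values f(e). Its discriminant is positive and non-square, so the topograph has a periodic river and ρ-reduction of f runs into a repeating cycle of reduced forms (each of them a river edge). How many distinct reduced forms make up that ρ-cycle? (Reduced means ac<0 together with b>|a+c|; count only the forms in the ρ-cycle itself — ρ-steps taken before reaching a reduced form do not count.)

D = 32, ⌊√D⌋ = 5
descent: ρ → (2,4,-2)  [lands on river]
river: ρ → (-2,4,2)
ρ-cycle length = 2 (tail of 1 descent step not counted)

2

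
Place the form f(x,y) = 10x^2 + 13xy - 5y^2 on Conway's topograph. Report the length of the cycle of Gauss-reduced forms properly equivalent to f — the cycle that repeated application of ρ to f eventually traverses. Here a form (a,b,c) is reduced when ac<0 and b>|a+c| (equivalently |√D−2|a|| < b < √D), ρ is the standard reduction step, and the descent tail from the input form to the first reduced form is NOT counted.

D = 369, ⌊√D⌋ = 19
river: ρ → (-5,17,4)
river: ρ → (4,15,-9)
river: ρ → (-9,3,10)
river: ρ → (10,17,-2)
river: ρ → (-2,19,1)
river: ρ → (1,19,-2)
river: ρ → (-2,17,10)
river: ρ → (10,3,-9)
river: ρ → (-9,15,4)
river: ρ → (4,17,-5)
river: ρ → (-5,13,10)
river: ρ → (10,7,-8)
river: ρ → (-8,9,9)
river: ρ → (9,9,-8)
river: ρ → (-8,7,10)
river: ρ → (10,13,-5)
ρ-cycle length = 16 (tail of 0 descent steps not counted)

16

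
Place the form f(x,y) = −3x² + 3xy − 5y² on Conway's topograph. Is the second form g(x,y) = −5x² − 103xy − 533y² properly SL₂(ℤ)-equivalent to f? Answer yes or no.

D₁ = -51, D₂ = -51
f is negative-definite; reduce −f:
−f: translate: b→3 (≡-3 mod 6), so (3,-3,5)→(3,3,5)
−f: reduced (well bottom): (3,3,5) with a≤c, −a<b≤a
flip sign back: reduced form of f is (-3,-3,-5)
g is negative-definite; reduce −g:
−g: translate: b→3 (≡103 mod 10), so (5,103,533)→(5,3,3)
−g: flip: (5,3,3)→(3,-3,5)
−g: translate: b→3 (≡-3 mod 6), so (3,-3,5)→(3,3,5)
−g: reduced (well bottom): (3,3,5) with a≤c, −a<b≤a
flip sign back: reduced form of g is (-3,-3,-5)
reduced forms (-3, -3, -5) vs (-3, -3, -5) ⇒ equivalent

yes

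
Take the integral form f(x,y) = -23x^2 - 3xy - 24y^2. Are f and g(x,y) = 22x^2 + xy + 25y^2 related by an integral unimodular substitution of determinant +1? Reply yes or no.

D₁ = -2199, D₂ = -2199
f is negative-definite; reduce −f:
−f: reduced (well bottom): (23,3,24) with a≤c, −a<b≤a
flip sign back: reduced form of f is (-23,-3,-24)
g: reduced (well bottom): (22,1,25) with a≤c, −a<b≤a
reduced forms (-23, -3, -24) vs (22, 1, 25) ⇒ inequivalent

no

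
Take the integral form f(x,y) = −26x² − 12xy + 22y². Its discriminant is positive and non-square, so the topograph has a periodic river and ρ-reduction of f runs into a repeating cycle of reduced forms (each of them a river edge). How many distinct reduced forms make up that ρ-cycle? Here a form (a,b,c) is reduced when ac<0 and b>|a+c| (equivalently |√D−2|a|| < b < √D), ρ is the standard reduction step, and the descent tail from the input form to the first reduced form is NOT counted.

D = 2432, ⌊√D⌋ = 49
descent: ρ → (22,12,-26)  [lands on river]
river: ρ → (-26,40,8)
river: ρ → (8,40,-26)
river: ρ → (-26,12,22)
river: ρ → (22,32,-16)
river: ρ → (-16,32,22)
ρ-cycle length = 6 (tail of 1 descent step not counted)

6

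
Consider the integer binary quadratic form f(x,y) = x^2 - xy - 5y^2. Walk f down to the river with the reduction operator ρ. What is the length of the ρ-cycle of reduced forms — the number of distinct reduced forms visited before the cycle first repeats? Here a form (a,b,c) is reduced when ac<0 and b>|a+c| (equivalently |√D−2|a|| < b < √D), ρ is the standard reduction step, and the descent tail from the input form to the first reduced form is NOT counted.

D = 21, ⌊√D⌋ = 4
descent: ρ → (-5,1,1)
descent: ρ → (1,3,-3)  [lands on river]
river: ρ → (-3,3,1)
ρ-cycle length = 2 (tail of 2 descent steps not counted)

2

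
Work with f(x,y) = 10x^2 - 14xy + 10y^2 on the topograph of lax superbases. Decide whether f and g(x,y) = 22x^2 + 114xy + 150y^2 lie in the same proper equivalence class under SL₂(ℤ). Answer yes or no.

D₁ = -204, D₂ = -204
f: translate: b→6 (≡-14 mod 20), so (10,-14,10)→(10,6,6)
f: flip: (10,6,6)→(6,-6,10)
f: translate: b→6 (≡-6 mod 12), so (6,-6,10)→(6,6,10)
f: reduced (well bottom): (6,6,10) with a≤c, −a<b≤a
g: translate: b→-18 (≡114 mod 44), so (22,114,150)→(22,-18,6)
g: flip: (22,-18,6)→(6,18,22)
g: translate: b→6 (≡18 mod 12), so (6,18,22)→(6,6,10)
g: reduced (well bottom): (6,6,10) with a≤c, −a<b≤a
reduced forms (6, 6, 10) vs (6, 6, 10) ⇒ equivalent

yes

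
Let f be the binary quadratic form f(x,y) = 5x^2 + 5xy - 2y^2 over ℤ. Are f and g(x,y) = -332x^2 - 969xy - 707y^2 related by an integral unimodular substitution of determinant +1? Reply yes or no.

D₁ = 65, D₂ = 65
river cycle of f (length 6): (-2, 7, 2), (2, 5, -5), (-5, 5, 2), (2, 7, -2), (-2, 5, 5), (5, 5, -2)
river cycle of g (length 6): (-2, 7, 2), (2, 5, -5), (-5, 5, 2), (2, 7, -2), (-2, 5, 5), (5, 5, -2)
cycles coincide ⇒ equivalent

yes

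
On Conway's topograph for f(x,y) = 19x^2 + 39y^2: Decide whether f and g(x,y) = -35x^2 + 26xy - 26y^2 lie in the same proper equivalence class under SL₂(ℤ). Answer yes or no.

D₁ = -2964, D₂ = -2964
f: reduced (well bottom): (19,0,39) with a≤c, −a<b≤a
g is negative-definite; reduce −g:
−g: flip: (35,-26,26)→(26,26,35)
−g: reduced (well bottom): (26,26,35) with a≤c, −a<b≤a
flip sign back: reduced form of g is (-26,-26,-35)
reduced forms (19, 0, 39) vs (-26, -26, -35) ⇒ inequivalent

no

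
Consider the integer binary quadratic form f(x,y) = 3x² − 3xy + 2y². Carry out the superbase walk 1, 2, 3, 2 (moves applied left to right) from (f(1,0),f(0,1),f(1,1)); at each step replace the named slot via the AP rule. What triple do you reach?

start (3,2,2) = (f(1,0),f(0,1),f(1,1))
replace slot 1: 2·(2+2) − 3 = 5 → (5,2,2)
replace slot 2: 2·(5+2) − 2 = 12 → (5,12,2)
replace slot 3: 2·(5+12) − 2 = 32 → (5,12,32)
replace slot 2: 2·(5+32) − 12 = 62 → (5,62,32)

5,62,32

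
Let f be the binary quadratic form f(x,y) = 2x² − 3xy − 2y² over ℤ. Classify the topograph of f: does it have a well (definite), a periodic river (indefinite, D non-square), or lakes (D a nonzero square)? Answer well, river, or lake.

D = b²−4ac = (-3)² − 4·2·(-2) = 25
D = 5² is a perfect square ⇒ form factors over ℤ ⇒ lakes

lake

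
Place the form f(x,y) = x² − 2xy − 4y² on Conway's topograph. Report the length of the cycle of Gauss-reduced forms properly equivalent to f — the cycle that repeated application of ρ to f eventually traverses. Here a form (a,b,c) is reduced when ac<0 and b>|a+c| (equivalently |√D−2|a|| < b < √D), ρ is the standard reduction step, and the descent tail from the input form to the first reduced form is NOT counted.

D = 20, ⌊√D⌋ = 4
descent: ρ → (-4,2,1)
descent: ρ → (1,4,-1)  [lands on river]
river: ρ → (-1,4,1)
ρ-cycle length = 2 (tail of 2 descent steps not counted)

2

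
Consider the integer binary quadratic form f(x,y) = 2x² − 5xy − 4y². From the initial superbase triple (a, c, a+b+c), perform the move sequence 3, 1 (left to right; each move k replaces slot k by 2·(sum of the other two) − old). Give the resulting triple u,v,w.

start (2,-4,-7) = (f(1,0),f(0,1),f(1,1))
replace slot 3: 2·(2+(-4)) − (-7) = 3 → (2,-4,3)
replace slot 1: 2·((-4)+3) − 2 = -4 → (-4,-4,3)

-4,-4,3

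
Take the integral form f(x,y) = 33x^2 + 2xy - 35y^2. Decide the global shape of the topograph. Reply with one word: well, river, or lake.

D = b²−4ac = 2² − 4·33·(-35) = 4624
D = 68² is a perfect square ⇒ form factors over ℤ ⇒ lakes

lake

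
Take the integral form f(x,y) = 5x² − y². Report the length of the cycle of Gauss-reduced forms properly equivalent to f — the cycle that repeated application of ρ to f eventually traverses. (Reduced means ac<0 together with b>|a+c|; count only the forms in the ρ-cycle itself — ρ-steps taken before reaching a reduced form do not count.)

D = 20, ⌊√D⌋ = 4
descent: ρ → (-1,4,1)  [lands on river]
river: ρ → (1,4,-1)
ρ-cycle length = 2 (tail of 1 descent step not counted)

2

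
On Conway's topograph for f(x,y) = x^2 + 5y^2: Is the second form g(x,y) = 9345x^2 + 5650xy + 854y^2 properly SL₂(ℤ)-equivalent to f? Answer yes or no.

D₁ = -20, D₂ = -20
f: reduced (well bottom): (1,0,5) with a≤c, −a<b≤a
g: flip: (9345,5650,854)→(854,-5650,9345)
g: translate: b→-526 (≡-5650 mod 1708), so (854,-5650,9345)→(854,-526,81)
g: flip: (854,-526,81)→(81,526,854)
g: translate: b→40 (≡526 mod 162), so (81,526,854)→(81,40,5)
g: flip: (81,40,5)→(5,-40,81)
g: translate: b→0 (≡-40 mod 10), so (5,-40,81)→(5,0,1)
g: flip: (5,0,1)→(1,0,5)
g: reduced (well bottom): (1,0,5) with a≤c, −a<b≤a
reduced forms (1, 0, 5) vs (1, 0, 5) ⇒ equivalent

yes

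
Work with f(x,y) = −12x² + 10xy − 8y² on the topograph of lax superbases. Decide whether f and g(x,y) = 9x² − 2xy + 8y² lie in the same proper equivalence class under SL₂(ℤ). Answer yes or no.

D₁ = -284, D₂ = -284
f is negative-definite; reduce −f:
−f: flip: (12,-10,8)→(8,10,12)
−f: translate: b→-6 (≡10 mod 16), so (8,10,12)→(8,-6,10)
−f: reduced (well bottom): (8,-6,10) with a≤c, −a<b≤a
flip sign back: reduced form of f is (-8,6,-10)
g: flip: (9,-2,8)→(8,2,9)
g: reduced (well bottom): (8,2,9) with a≤c, −a<b≤a
reduced forms (-8, 6, -10) vs (8, 2, 9) ⇒ inequivalent

no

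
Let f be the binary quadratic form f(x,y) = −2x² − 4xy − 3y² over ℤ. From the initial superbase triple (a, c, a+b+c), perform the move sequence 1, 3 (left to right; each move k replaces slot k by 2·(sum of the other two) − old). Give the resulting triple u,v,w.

start (-2,-3,-9) = (f(1,0),f(0,1),f(1,1))
replace slot 1: 2·((-3)+(-9)) − (-2) = -22 → (-22,-3,-9)
replace slot 3: 2·((-22)+(-3)) − (-9) = -41 → (-22,-3,-41)

-22,-3,-41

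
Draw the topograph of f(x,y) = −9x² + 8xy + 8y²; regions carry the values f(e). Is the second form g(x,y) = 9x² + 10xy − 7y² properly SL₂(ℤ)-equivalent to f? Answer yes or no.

D₁ = 352, D₂ = 352
river cycle of f (length 6): (8, 8, -9), (-9, 10, 7), (7, 18, -1), (-1, 18, 7), (7, 10, -9), (-9, 8, 8)
river cycle of g (length 6): (-7, 18, 1), (1, 18, -7), (-7, 10, 9), (9, 8, -8), (-8, 8, 9), (9, 10, -7)
cycles differ ⇒ inequivalent

no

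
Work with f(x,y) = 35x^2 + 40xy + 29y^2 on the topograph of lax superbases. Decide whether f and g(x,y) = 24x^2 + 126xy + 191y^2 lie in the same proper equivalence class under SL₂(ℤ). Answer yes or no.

D₁ = -2460, D₂ = -2460
f: translate: b→-30 (≡40 mod 70), so (35,40,29)→(35,-30,24)
f: flip: (35,-30,24)→(24,30,35)
f: translate: b→-18 (≡30 mod 48), so (24,30,35)→(24,-18,29)
f: reduced (well bottom): (24,-18,29) with a≤c, −a<b≤a
g: translate: b→-18 (≡126 mod 48), so (24,126,191)→(24,-18,29)
g: reduced (well bottom): (24,-18,29) with a≤c, −a<b≤a
reduced forms (24, -18, 29) vs (24, -18, 29) ⇒ equivalent

yes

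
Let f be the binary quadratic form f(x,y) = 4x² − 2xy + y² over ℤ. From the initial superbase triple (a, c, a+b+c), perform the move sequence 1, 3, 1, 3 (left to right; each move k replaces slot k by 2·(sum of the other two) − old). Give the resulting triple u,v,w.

start (4,1,3) = (f(1,0),f(0,1),f(1,1))
replace slot 1: 2·(1+3) − 4 = 4 → (4,1,3)
replace slot 3: 2·(4+1) − 3 = 7 → (4,1,7)
replace slot 1: 2·(1+7) − 4 = 12 → (12,1,7)
replace slot 3: 2·(12+1) − 7 = 19 → (12,1,19)

12,1,19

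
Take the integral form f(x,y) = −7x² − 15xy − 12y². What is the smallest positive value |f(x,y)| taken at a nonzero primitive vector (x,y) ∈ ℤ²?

translate: b→1 (≡15 mod 14), so (7,15,12)→(7,1,4)
flip: (7,1,4)→(4,-1,7)
reduced (well bottom): (4,-1,7) with a≤c, −a<b≤a
well minimum |f| = |-4| = 4 (negative-definite)

4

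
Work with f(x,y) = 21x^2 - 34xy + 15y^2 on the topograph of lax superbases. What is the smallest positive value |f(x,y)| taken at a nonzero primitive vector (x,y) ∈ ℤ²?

translate: b→8 (≡-34 mod 42), so (21,-34,15)→(21,8,2)
flip: (21,8,2)→(2,-8,21)
translate: b→0 (≡-8 mod 4), so (2,-8,21)→(2,0,13)
reduced (well bottom): (2,0,13) with a≤c, −a<b≤a
well minimum = a = 2

2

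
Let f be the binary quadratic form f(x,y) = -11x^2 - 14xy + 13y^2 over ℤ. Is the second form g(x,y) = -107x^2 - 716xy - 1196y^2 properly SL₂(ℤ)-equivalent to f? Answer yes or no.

D₁ = 768, D₂ = 768
river cycle of f (length 8): (13, 14, -11), (-11, 8, 16), (16, 24, -3), (-3, 24, 16), (16, 8, -11), (-11, 14, 13), (13, 12, -12), (-12, 12, 13)
river cycle of g (length 8): (-11, 8, 16), (16, 24, -3), (-3, 24, 16), (16, 8, -11), (-11, 14, 13), (13, 12, -12), (-12, 12, 13), (13, 14, -11)
cycles coincide ⇒ equivalent

yes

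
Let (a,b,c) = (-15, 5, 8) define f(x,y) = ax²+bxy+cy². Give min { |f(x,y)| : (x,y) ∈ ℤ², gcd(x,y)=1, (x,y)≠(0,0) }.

descent: ρ → (8,11,-12)  [lands on river]
river: ρ → (-12,13,7)
river: ρ → (7,15,-10)
river: ρ → (-10,5,12)
river: ρ → (12,19,-3)
river: ρ → (-3,17,18)
river: ρ → (18,19,-2)
river: ρ → (-2,21,8)
closes: descent 1, river 8
min |a| on river = 2

2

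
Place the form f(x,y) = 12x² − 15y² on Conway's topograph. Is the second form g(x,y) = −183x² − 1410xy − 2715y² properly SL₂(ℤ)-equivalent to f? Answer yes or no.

D₁ = 720, D₂ = 720
river cycle of f (length 2): (12, 24, -3), (-3, 24, 12)
river cycle of g (length 2): (-3, 24, 12), (12, 24, -3)
cycles coincide ⇒ equivalent

yes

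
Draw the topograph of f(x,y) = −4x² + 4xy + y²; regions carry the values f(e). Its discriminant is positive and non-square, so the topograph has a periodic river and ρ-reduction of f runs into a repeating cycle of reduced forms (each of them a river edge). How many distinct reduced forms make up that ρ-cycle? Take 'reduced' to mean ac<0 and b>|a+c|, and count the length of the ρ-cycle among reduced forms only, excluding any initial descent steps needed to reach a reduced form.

D = 32, ⌊√D⌋ = 5
river: ρ → (1,4,-4)
river: ρ → (-4,4,1)
ρ-cycle length = 2 (tail of 0 descent steps not counted)

2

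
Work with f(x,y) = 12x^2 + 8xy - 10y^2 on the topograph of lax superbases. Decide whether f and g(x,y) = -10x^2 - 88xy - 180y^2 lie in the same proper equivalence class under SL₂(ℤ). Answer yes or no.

D₁ = 544, D₂ = 544
river cycle of f (length 6): (-10, 12, 10), (10, 8, -12), (-12, 16, 6), (6, 20, -6), (-6, 16, 12), (12, 8, -10)
river cycle of g (length 6): (-10, 12, 10), (10, 8, -12), (-12, 16, 6), (6, 20, -6), (-6, 16, 12), (12, 8, -10)
cycles coincide ⇒ equivalent

yes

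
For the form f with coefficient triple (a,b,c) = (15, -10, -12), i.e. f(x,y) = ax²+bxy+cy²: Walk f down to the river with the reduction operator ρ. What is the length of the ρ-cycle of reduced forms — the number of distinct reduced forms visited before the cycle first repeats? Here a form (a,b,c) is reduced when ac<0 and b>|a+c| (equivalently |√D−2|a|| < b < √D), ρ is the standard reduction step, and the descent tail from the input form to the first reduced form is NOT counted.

D = 820, ⌊√D⌋ = 28
descent: ρ → (-12,10,15)  [lands on river]
river: ρ → (15,20,-7)
river: ρ → (-7,22,12)
river: ρ → (12,26,-3)
river: ρ → (-3,28,3)
river: ρ → (3,26,-12)
river: ρ → (-12,22,7)
river: ρ → (7,20,-15)
river: ρ → (-15,10,12)
river: ρ → (12,14,-13)
river: ρ → (-13,12,13)
river: ρ → (13,14,-12)
ρ-cycle length = 12 (tail of 1 descent step not counted)

12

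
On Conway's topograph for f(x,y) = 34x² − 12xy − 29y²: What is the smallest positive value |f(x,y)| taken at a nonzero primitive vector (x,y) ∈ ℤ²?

descent: ρ → (-29,12,34)  [lands on river]
river: ρ → (34,56,-7)
river: ρ → (-7,56,34)
river: ρ → (34,12,-29)
river: ρ → (-29,46,17)
river: ρ → (17,56,-14)
river: ρ → (-14,56,17)
river: ρ → (17,46,-29)
closes: descent 1, river 8
min |a| on river = 7

7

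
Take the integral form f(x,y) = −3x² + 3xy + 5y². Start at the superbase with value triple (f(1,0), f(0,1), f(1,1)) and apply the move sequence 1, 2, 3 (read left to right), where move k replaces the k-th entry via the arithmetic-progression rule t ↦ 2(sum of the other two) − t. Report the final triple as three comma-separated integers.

start (-3,5,5) = (f(1,0),f(0,1),f(1,1))
replace slot 1: 2·(5+5) − (-3) = 23 → (23,5,5)
replace slot 2: 2·(23+5) − 5 = 51 → (23,51,5)
replace slot 3: 2·(23+51) − 5 = 143 → (23,51,143)

23,51,143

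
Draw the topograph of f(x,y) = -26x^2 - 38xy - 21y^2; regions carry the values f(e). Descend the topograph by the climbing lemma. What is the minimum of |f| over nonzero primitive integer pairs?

translate: b→-14 (≡38 mod 52), so (26,38,21)→(26,-14,9)
flip: (26,-14,9)→(9,14,26)
translate: b→-4 (≡14 mod 18), so (9,14,26)→(9,-4,21)
reduced (well bottom): (9,-4,21) with a≤c, −a<b≤a
well minimum |f| = |-9| = 9 (negative-definite)

9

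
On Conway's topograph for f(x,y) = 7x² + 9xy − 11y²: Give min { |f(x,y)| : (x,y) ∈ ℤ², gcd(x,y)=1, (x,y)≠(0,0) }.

river: ρ → (-11,13,5)
river: ρ → (5,17,-5)
river: ρ → (-5,13,11)
river: ρ → (11,9,-7)
river: ρ → (-7,19,1)
river: ρ → (1,19,-7)
river: ρ → (-7,9,11)
river: ρ → (11,13,-5)
river: ρ → (-5,17,5)
river: ρ → (5,13,-11)
river: ρ → (-11,9,7)
river: ρ → (7,19,-1)
river: ρ → (-1,19,7)
river: ρ → (7,9,-11)
closes: descent 0, river 14
min |a| on river = 1

1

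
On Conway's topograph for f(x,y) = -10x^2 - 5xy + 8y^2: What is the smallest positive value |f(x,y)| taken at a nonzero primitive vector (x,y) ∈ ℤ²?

descent: ρ → (8,5,-10)  [lands on river]
river: ρ → (-10,15,3)
river: ρ → (3,15,-10)
river: ρ → (-10,5,8)
river: ρ → (8,11,-7)
river: ρ → (-7,17,2)
river: ρ → (2,15,-15)
river: ρ → (-15,15,2)
river: ρ → (2,17,-7)
river: ρ → (-7,11,8)
closes: descent 1, river 10
min |a| on river = 2

2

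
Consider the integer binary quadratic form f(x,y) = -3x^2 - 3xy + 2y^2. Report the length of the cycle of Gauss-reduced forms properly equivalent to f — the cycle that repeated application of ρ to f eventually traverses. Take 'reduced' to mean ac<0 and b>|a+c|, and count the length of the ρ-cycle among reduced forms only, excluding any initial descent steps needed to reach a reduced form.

D = 33, ⌊√D⌋ = 5
descent: ρ → (2,3,-3)  [lands on river]
river: ρ → (-3,3,2)
river: ρ → (2,5,-1)
river: ρ → (-1,5,2)
ρ-cycle length = 4 (tail of 1 descent step not counted)

4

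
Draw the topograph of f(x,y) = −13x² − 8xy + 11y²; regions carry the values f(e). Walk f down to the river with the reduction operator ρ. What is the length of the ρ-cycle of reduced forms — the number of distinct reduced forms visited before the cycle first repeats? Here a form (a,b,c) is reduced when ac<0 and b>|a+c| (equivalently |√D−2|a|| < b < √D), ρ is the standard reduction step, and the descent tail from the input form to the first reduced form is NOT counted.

D = 636, ⌊√D⌋ = 25
descent: ρ → (11,8,-13)  [lands on river]
river: ρ → (-13,18,6)
river: ρ → (6,18,-13)
river: ρ → (-13,8,11)
river: ρ → (11,14,-10)
river: ρ → (-10,6,15)
river: ρ → (15,24,-1)
river: ρ → (-1,24,15)
river: ρ → (15,6,-10)
river: ρ → (-10,14,11)
ρ-cycle length = 10 (tail of 1 descent step not counted)

10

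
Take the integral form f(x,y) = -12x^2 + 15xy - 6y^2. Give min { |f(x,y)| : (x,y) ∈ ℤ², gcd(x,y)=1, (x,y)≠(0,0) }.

translate: b→9 (≡-15 mod 24), so (12,-15,6)→(12,9,3)
flip: (12,9,3)→(3,-9,12)
translate: b→3 (≡-9 mod 6), so (3,-9,12)→(3,3,6)
reduced (well bottom): (3,3,6) with a≤c, −a<b≤a
well minimum |f| = |-3| = 3 (negative-definite)

3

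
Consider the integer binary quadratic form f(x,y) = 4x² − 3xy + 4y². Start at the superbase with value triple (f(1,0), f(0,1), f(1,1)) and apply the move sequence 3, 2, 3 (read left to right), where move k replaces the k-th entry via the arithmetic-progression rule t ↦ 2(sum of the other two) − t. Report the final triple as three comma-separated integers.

start (4,4,5) = (f(1,0),f(0,1),f(1,1))
replace slot 3: 2·(4+4) − 5 = 11 → (4,4,11)
replace slot 2: 2·(4+11) − 4 = 26 → (4,26,11)
replace slot 3: 2·(4+26) − 11 = 49 → (4,26,49)

4,26,49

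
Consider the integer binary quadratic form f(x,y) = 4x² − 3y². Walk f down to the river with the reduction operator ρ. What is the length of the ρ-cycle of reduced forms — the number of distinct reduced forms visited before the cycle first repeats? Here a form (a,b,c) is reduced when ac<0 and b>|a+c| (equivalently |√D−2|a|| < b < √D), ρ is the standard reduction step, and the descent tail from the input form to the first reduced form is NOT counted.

D = 48, ⌊√D⌋ = 6
descent: ρ → (-3,6,1)  [lands on river]
river: ρ → (1,6,-3)
ρ-cycle length = 2 (tail of 1 descent step not counted)

2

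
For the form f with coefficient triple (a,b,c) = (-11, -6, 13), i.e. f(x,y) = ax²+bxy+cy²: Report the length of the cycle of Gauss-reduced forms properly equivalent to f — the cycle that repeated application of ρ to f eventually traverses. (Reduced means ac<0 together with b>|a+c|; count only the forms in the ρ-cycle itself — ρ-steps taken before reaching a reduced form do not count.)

D = 608, ⌊√D⌋ = 24
descent: ρ → (13,6,-11)  [lands on river]
river: ρ → (-11,16,8)
river: ρ → (8,16,-11)
river: ρ → (-11,6,13)
river: ρ → (13,20,-4)
river: ρ → (-4,20,13)
ρ-cycle length = 6 (tail of 1 descent step not counted)

6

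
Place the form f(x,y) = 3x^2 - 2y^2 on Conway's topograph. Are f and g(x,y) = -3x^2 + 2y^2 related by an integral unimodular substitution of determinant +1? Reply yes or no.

D₁ = 24, D₂ = 24
river cycle of f (length 2): (-2, 4, 1), (1, 4, -2)
river cycle of g (length 2): (2, 4, -1), (-1, 4, 2)
cycles differ ⇒ inequivalent

no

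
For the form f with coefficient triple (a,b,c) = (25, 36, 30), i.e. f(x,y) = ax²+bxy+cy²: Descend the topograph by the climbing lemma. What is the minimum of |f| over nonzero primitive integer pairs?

translate: b→-14 (≡36 mod 50), so (25,36,30)→(25,-14,19)
flip: (25,-14,19)→(19,14,25)
reduced (well bottom): (19,14,25) with a≤c, −a<b≤a
well minimum = a = 19

19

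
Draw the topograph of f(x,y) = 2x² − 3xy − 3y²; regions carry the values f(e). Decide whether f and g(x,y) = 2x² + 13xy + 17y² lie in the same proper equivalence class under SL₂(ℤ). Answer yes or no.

D₁ = 33, D₂ = 33
river cycle of f (length 4): (-3, 3, 2), (2, 5, -1), (-1, 5, 2), (2, 3, -3)
river cycle of g (length 4): (2, 5, -1), (-1, 5, 2), (2, 3, -3), (-3, 3, 2)
cycles coincide ⇒ equivalent

yes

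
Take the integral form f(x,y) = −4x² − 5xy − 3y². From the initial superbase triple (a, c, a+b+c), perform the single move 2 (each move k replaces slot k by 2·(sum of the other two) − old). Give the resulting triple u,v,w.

start (-4,-3,-12) = (f(1,0),f(0,1),f(1,1))
replace slot 2: 2·((-4)+(-12)) − (-3) = -29 → (-4,-29,-12)

-4,-29,-12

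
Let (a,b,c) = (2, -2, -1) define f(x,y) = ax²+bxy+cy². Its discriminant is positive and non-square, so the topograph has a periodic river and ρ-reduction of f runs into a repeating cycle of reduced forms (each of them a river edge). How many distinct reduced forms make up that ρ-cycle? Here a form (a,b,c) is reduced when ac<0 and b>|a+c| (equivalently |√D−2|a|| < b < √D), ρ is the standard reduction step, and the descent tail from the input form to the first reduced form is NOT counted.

D = 12, ⌊√D⌋ = 3
descent: ρ → (-1,2,2)  [lands on river]
river: ρ → (2,2,-1)
ρ-cycle length = 2 (tail of 1 descent step not counted)

2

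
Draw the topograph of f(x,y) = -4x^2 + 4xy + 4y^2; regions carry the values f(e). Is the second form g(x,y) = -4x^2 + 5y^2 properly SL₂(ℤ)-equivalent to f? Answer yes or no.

D₁ = 80, D₂ = 80
river cycle of f (length 2): (4, 4, -4), (-4, 4, 4)
river cycle of g (length 2): (-4, 8, 1), (1, 8, -4)
cycles differ ⇒ inequivalent

no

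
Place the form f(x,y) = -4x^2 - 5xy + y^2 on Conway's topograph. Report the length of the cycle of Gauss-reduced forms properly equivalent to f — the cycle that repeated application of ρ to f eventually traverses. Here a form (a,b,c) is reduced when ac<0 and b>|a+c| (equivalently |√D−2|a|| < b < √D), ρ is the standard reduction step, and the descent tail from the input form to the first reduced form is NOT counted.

D = 41, ⌊√D⌋ = 6
descent: ρ → (1,5,-4)  [lands on river]
river: ρ → (-4,3,2)
river: ρ → (2,5,-2)
river: ρ → (-2,3,4)
river: ρ → (4,5,-1)
river: ρ → (-1,5,4)
river: ρ → (4,3,-2)
river: ρ → (-2,5,2)
river: ρ → (2,3,-4)
river: ρ → (-4,5,1)
ρ-cycle length = 10 (tail of 1 descent step not counted)

10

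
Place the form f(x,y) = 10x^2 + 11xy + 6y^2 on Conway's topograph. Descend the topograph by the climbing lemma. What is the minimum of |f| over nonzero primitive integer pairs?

translate: b→-9 (≡11 mod 20), so (10,11,6)→(10,-9,5)
flip: (10,-9,5)→(5,9,10)
translate: b→-1 (≡9 mod 10), so (5,9,10)→(5,-1,6)
reduced (well bottom): (5,-1,6) with a≤c, −a<b≤a
well minimum = a = 5

5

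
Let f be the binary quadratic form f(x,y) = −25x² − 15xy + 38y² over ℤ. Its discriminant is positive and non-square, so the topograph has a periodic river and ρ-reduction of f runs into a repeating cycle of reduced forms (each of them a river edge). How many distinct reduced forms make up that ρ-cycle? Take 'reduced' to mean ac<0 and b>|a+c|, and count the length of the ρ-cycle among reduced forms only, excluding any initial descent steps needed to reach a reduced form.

D = 4025, ⌊√D⌋ = 63
descent: ρ → (38,15,-25)  [lands on river]
river: ρ → (-25,35,28)
river: ρ → (28,21,-32)
river: ρ → (-32,43,17)
river: ρ → (17,59,-8)
river: ρ → (-8,53,38)
river: ρ → (38,23,-23)
river: ρ → (-23,23,38)
river: ρ → (38,53,-8)
river: ρ → (-8,59,17)
river: ρ → (17,43,-32)
river: ρ → (-32,21,28)
river: ρ → (28,35,-25)
river: ρ → (-25,15,38)
river: ρ → (38,61,-2)
river: ρ → (-2,63,7)
river: ρ → (7,63,-2)
river: ρ → (-2,61,38)
ρ-cycle length = 18 (tail of 1 descent step not counted)

18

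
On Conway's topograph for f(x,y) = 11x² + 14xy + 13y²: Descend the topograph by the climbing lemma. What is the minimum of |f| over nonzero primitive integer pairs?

translate: b→-8 (≡14 mod 22), so (11,14,13)→(11,-8,10)
flip: (11,-8,10)→(10,8,11)
reduced (well bottom): (10,8,11) with a≤c, −a<b≤a
well minimum = a = 10

10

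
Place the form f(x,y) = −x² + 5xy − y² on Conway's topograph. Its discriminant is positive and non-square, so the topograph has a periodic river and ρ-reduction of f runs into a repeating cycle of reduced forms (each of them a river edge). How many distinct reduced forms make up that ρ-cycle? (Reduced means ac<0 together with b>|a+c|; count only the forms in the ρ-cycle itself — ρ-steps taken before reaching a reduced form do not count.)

D = 21, ⌊√D⌋ = 4
descent: ρ → (-1,3,3)  [lands on river]
river: ρ → (3,3,-1)
ρ-cycle length = 2 (tail of 1 descent step not counted)

2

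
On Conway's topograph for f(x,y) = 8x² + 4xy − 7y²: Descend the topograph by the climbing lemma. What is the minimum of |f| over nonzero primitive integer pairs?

river: ρ → (-7,10,5)
river: ρ → (5,10,-7)
river: ρ → (-7,4,8)
river: ρ → (8,12,-3)
river: ρ → (-3,12,8)
river: ρ → (8,4,-7)
closes: descent 0, river 6
min |a| on river = 3

3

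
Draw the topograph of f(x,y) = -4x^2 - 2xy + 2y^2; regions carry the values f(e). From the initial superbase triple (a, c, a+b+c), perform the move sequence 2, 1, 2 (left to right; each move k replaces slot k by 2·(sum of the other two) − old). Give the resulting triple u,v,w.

start (-4,2,-4) = (f(1,0),f(0,1),f(1,1))
replace slot 2: 2·((-4)+(-4)) − 2 = -18 → (-4,-18,-4)
replace slot 1: 2·((-18)+(-4)) − (-4) = -40 → (-40,-18,-4)
replace slot 2: 2·((-40)+(-4)) − (-18) = -70 → (-40,-70,-4)

-40,-70,-4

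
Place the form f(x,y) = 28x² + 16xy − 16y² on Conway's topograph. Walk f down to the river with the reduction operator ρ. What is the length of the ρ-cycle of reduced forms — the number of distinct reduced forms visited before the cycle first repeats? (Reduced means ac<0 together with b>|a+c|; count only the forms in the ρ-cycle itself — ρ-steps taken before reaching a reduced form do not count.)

D = 2048, ⌊√D⌋ = 45
river: ρ → (-16,16,28)
river: ρ → (28,40,-4)
river: ρ → (-4,40,28)
river: ρ → (28,16,-16)
ρ-cycle length = 4 (tail of 0 descent steps not counted)

4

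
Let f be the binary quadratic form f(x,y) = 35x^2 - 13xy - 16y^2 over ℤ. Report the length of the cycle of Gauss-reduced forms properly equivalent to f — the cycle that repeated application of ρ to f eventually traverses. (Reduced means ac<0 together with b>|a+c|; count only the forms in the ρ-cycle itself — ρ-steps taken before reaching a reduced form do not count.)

D = 2409, ⌊√D⌋ = 49
descent: ρ → (-16,45,6)  [lands on river]
river: ρ → (6,39,-37)
river: ρ → (-37,35,8)
river: ρ → (8,45,-12)
river: ρ → (-12,27,35)
river: ρ → (35,43,-4)
river: ρ → (-4,45,24)
river: ρ → (24,3,-25)
river: ρ → (-25,47,2)
river: ρ → (2,49,-1)
river: ρ → (-1,49,2)
river: ρ → (2,47,-25)
river: ρ → (-25,3,24)
river: ρ → (24,45,-4)
river: ρ → (-4,43,35)
river: ρ → (35,27,-12)
river: ρ → (-12,45,8)
river: ρ → (8,35,-37)
river: ρ → (-37,39,6)
river: ρ → (6,45,-16)
river: ρ → (-16,19,32)
river: ρ → (32,45,-3)
river: ρ → (-3,45,32)
river: ρ → (32,19,-16)
ρ-cycle length = 24 (tail of 1 descent step not counted)

24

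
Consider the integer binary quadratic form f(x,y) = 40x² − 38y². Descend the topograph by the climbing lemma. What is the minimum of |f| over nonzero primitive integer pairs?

descent: ρ → (-38,76,2)  [lands on river]
river: ρ → (2,76,-38)
closes: descent 1, river 2
min |a| on river = 2

2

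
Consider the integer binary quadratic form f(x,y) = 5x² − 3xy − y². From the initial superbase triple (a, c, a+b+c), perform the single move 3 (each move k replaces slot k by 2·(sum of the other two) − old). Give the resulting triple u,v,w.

start (5,-1,1) = (f(1,0),f(0,1),f(1,1))
replace slot 3: 2·(5+(-1)) − 1 = 7 → (5,-1,7)

5,-1,7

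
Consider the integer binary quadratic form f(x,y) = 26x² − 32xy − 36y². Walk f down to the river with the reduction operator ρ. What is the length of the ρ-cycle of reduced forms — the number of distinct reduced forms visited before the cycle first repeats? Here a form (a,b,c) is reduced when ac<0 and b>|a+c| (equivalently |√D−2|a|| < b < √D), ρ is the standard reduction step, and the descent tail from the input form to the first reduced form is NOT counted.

D = 4768, ⌊√D⌋ = 69
descent: ρ → (-36,32,26)  [lands on river]
river: ρ → (26,20,-42)
river: ρ → (-42,64,4)
river: ρ → (4,64,-42)
river: ρ → (-42,20,26)
river: ρ → (26,32,-36)
river: ρ → (-36,40,22)
river: ρ → (22,48,-28)
river: ρ → (-28,64,6)
river: ρ → (6,68,-6)
river: ρ → (-6,64,28)
river: ρ → (28,48,-22)
river: ρ → (-22,40,36)
river: ρ → (36,32,-26)
river: ρ → (-26,20,42)
river: ρ → (42,64,-4)
river: ρ → (-4,64,42)
river: ρ → (42,20,-26)
river: ρ → (-26,32,36)
river: ρ → (36,40,-22)
river: ρ → (-22,48,28)
river: ρ → (28,64,-6)
river: ρ → (-6,68,6)
river: ρ → (6,64,-28)
river: ρ → (-28,48,22)
river: ρ → (22,40,-36)
ρ-cycle length = 26 (tail of 1 descent step not counted)

26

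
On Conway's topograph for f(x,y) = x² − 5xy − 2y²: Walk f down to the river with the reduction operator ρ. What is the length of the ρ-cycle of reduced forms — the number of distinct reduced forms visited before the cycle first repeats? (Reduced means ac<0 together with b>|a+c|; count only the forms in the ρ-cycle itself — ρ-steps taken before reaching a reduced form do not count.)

D = 33, ⌊√D⌋ = 5
descent: ρ → (-2,5,1)  [lands on river]
river: ρ → (1,5,-2)
river: ρ → (-2,3,3)
river: ρ → (3,3,-2)
ρ-cycle length = 4 (tail of 1 descent step not counted)

4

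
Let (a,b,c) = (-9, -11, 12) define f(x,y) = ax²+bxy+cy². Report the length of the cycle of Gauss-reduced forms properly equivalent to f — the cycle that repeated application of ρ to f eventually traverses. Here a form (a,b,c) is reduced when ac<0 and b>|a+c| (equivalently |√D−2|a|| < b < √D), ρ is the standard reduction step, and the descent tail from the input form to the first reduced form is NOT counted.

D = 553, ⌊√D⌋ = 23
descent: ρ → (12,11,-9)  [lands on river]
river: ρ → (-9,7,14)
river: ρ → (14,21,-2)
river: ρ → (-2,23,3)
river: ρ → (3,19,-16)
river: ρ → (-16,13,6)
river: ρ → (6,23,-1)
river: ρ → (-1,23,6)
river: ρ → (6,13,-16)
river: ρ → (-16,19,3)
river: ρ → (3,23,-2)
river: ρ → (-2,21,14)
river: ρ → (14,7,-9)
river: ρ → (-9,11,12)
river: ρ → (12,13,-8)
river: ρ → (-8,19,6)
river: ρ → (6,17,-11)
river: ρ → (-11,5,12)
river: ρ → (12,19,-4)
river: ρ → (-4,21,7)
river: ρ → (7,21,-4)
river: ρ → (-4,19,12)
river: ρ → (12,5,-11)
river: ρ → (-11,17,6)
river: ρ → (6,19,-8)
river: ρ → (-8,13,12)
ρ-cycle length = 26 (tail of 1 descent step not counted)

26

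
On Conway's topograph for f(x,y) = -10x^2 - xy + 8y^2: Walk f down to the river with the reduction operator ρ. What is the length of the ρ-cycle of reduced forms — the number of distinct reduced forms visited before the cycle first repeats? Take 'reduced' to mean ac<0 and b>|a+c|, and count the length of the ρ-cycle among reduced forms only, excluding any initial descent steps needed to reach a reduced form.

D = 321, ⌊√D⌋ = 17
descent: ρ → (8,17,-1)  [lands on river]
river: ρ → (-1,17,8)
river: ρ → (8,15,-3)
river: ρ → (-3,15,8)
ρ-cycle length = 4 (tail of 1 descent step not counted)

4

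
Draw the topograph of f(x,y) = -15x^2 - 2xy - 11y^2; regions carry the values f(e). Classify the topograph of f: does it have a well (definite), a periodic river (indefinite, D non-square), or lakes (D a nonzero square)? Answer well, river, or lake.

D = b²−4ac = (-2)² − 4·(-15)·(-11) = -656
D < 0 ⇒ definite ⇒ every region one sign ⇒ single well

well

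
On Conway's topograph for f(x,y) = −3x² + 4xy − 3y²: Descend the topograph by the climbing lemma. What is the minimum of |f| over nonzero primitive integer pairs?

translate: b→2 (≡-4 mod 6), so (3,-4,3)→(3,2,2)
flip: (3,2,2)→(2,-2,3)
translate: b→2 (≡-2 mod 4), so (2,-2,3)→(2,2,3)
reduced (well bottom): (2,2,3) with a≤c, −a<b≤a
well minimum |f| = |-2| = 2 (negative-definite)

2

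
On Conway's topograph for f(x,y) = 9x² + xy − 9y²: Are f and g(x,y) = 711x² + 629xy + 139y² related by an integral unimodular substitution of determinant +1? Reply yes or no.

D₁ = 325, D₂ = 325
river cycle of f (length 6): (-9, 17, 1), (1, 17, -9), (-9, 1, 9), (9, 17, -1), (-1, 17, 9), (9, 1, -9)
river cycle of g (length 6): (9, 1, -9), (-9, 17, 1), (1, 17, -9), (-9, 1, 9), (9, 17, -1), (-1, 17, 9)
cycles coincide ⇒ equivalent

yes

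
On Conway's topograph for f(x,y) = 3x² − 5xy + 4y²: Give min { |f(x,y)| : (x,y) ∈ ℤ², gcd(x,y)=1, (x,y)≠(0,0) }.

translate: b→1 (≡-5 mod 6), so (3,-5,4)→(3,1,2)
flip: (3,1,2)→(2,-1,3)
reduced (well bottom): (2,-1,3) with a≤c, −a<b≤a
well minimum = a = 2

2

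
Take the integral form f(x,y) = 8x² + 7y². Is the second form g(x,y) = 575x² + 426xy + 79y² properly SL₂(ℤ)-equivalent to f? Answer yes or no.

D₁ = -224, D₂ = -224
f: flip: (8,0,7)→(7,0,8)
f: reduced (well bottom): (7,0,8) with a≤c, −a<b≤a
g: flip: (575,426,79)→(79,-426,575)
g: translate: b→48 (≡-426 mod 158), so (79,-426,575)→(79,48,8)
g: flip: (79,48,8)→(8,-48,79)
g: translate: b→0 (≡-48 mod 16), so (8,-48,79)→(8,0,7)
g: flip: (8,0,7)→(7,0,8)
g: reduced (well bottom): (7,0,8) with a≤c, −a<b≤a
reduced forms (7, 0, 8) vs (7, 0, 8) ⇒ equivalent

yes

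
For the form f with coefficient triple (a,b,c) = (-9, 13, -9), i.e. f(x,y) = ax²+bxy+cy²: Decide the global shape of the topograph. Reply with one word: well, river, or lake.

D = b²−4ac = 13² − 4·(-9)·(-9) = -155
D < 0 ⇒ definite ⇒ every region one sign ⇒ single well

well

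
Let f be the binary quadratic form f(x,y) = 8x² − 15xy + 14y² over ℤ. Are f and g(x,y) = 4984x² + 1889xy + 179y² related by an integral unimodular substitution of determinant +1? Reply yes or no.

D₁ = -223, D₂ = -223
f: translate: b→1 (≡-15 mod 16), so (8,-15,14)→(8,1,7)
f: flip: (8,1,7)→(7,-1,8)
f: reduced (well bottom): (7,-1,8) with a≤c, −a<b≤a
g: flip: (4984,1889,179)→(179,-1889,4984)
g: translate: b→-99 (≡-1889 mod 358), so (179,-1889,4984)→(179,-99,14)
g: flip: (179,-99,14)→(14,99,179)
g: translate: b→-13 (≡99 mod 28), so (14,99,179)→(14,-13,7)
g: flip: (14,-13,7)→(7,13,14)
g: translate: b→-1 (≡13 mod 14), so (7,13,14)→(7,-1,8)
g: reduced (well bottom): (7,-1,8) with a≤c, −a<b≤a
reduced forms (7, -1, 8) vs (7, -1, 8) ⇒ equivalent

yes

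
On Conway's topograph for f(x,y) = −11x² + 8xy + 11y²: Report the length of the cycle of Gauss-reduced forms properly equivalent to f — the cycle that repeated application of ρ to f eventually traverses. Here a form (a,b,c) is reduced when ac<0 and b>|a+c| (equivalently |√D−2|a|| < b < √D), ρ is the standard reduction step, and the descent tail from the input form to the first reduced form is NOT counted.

D = 548, ⌊√D⌋ = 23
river: ρ → (11,14,-8)
river: ρ → (-8,18,7)
river: ρ → (7,10,-16)
river: ρ → (-16,22,1)
river: ρ → (1,22,-16)
river: ρ → (-16,10,7)
river: ρ → (7,18,-8)
river: ρ → (-8,14,11)
river: ρ → (11,8,-11)
river: ρ → (-11,14,8)
river: ρ → (8,18,-7)
river: ρ → (-7,10,16)
river: ρ → (16,22,-1)
river: ρ → (-1,22,16)
river: ρ → (16,10,-7)
river: ρ → (-7,18,8)
river: ρ → (8,14,-11)
river: ρ → (-11,8,11)
ρ-cycle length = 18 (tail of 0 descent steps not counted)

18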